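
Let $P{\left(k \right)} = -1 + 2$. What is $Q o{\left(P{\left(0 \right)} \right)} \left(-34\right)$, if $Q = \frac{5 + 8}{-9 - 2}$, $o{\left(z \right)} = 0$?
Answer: $0$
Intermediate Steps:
$P{\left(k \right)} = 1$
$Q = - \frac{13}{11}$ ($Q = \frac{13}{-11} = 13 \left(- \frac{1}{11}\right) = - \frac{13}{11} \approx -1.1818$)
$Q o{\left(P{\left(0 \right)} \right)} \left(-34\right) = \left(- \frac{13}{11}\right) 0 \left(-34\right) = 0 \left(-34\right) = 0$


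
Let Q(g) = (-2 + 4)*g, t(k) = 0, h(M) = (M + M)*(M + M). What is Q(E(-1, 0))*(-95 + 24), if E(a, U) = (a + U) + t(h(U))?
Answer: 142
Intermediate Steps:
h(M) = 4*M² (h(M) = (2*M)*(2*M) = 4*M²)
E(a, U) = U + a (E(a, U) = (a + U) + 0 = (U + a) + 0 = U + a)
Q(g) = 2*g
Q(E(-1, 0))*(-95 + 24) = (2*(0 - 1))*(-95 + 24) = (2*(-1))*(-71) = -2*(-71) = 142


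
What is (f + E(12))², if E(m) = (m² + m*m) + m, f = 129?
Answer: 184041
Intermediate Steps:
E(m) = m + 2*m² (E(m) = (m² + m²) + m = 2*m² + m = m + 2*m²)
(f + E(12))² = (129 + 12*(1 + 2*12))² = (129 + 12*(1 + 24))² = (129 + 12*25)² = (129 + 300)² = 429² = 184041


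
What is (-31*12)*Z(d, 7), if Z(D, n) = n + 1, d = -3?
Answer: -2976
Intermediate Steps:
Z(D, n) = 1 + n
(-31*12)*Z(d, 7) = (-31*12)*(1 + 7) = -372*8 = -2976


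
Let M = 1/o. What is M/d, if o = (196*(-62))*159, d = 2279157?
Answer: -1/4403714222376 ≈ -2.2708e-13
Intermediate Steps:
o = -1932168 (o = -12152*159 = -1932168)
M = -1/1932168 (M = 1/(-1932168) = -1/1932168 ≈ -5.1755e-7)
M/d = -1/1932168/2279157 = -1/1932168*1/2279157 = -1/4403714222376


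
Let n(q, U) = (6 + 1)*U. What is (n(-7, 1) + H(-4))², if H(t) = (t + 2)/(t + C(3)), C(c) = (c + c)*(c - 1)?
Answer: 729/16 ≈ 45.563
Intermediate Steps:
C(c) = 2*c*(-1 + c) (C(c) = (2*c)*(-1 + c) = 2*c*(-1 + c))
n(q, U) = 7*U
H(t) = (2 + t)/(12 + t) (H(t) = (t + 2)/(t + 2*3*(-1 + 3)) = (2 + t)/(t + 2*3*2) = (2 + t)/(t + 12) = (2 + t)/(12 + t))
(n(-7, 1) + H(-4))² = (7*1 + (2 - 4)/(12 - 4))² = (7 - 2/8)² = (7 + (⅛)*(-2))² = (7 - ¼)² = (27/4)² = 729/16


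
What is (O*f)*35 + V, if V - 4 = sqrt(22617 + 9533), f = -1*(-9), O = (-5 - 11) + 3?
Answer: -4091 + 5*sqrt(1286) ≈ -3911.7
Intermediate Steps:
O = -13 (O = -16 + 3 = -13)
f = 9
V = 4 + 5*sqrt(1286) (V = 4 + sqrt(22617 + 9533) = 4 + sqrt(32150) = 4 + 5*sqrt(1286) ≈ 183.30)
(O*f)*35 + V = -13*9*35 + (4 + 5*sqrt(1286)) = -117*35 + (4 + 5*sqrt(1286)) = -4095 + (4 + 5*sqrt(1286)) = -4091 + 5*sqrt(1286)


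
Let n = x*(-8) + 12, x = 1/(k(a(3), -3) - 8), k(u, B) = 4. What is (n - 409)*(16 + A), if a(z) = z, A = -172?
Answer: 61620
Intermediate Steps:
x = -¼ (x = 1/(4 - 8) = 1/(-4) = -¼ ≈ -0.25000)
n = 14 (n = -¼*(-8) + 12 = 2 + 12 = 14)
(n - 409)*(16 + A) = (14 - 409)*(16 - 172) = -395*(-156) = 61620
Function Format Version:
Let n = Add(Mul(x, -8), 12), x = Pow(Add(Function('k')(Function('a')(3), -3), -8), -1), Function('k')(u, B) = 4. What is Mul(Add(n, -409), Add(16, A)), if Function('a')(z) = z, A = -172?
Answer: 61620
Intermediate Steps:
x = Rational(-1, 4) (x = Pow(Add(4, -8), -1) = Pow(-4, -1) = Rational(-1, 4) ≈ -0.25000)
n = 14 (n = Add(Mul(Rational(-1, 4), -8), 12) = Add(2, 12) = 14)
Mul(Add(n, -409), Add(16, A)) = Mul(Add(14, -409), Add(16, -172)) = Mul(-395, -156) = 61620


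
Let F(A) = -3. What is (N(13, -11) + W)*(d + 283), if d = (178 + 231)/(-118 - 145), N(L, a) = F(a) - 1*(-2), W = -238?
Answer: -17690780/263 ≈ -67265.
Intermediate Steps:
N(L, a) = -1 (N(L, a) = -3 - 1*(-2) = -3 + 2 = -1)
d = -409/263 (d = 409/(-263) = 409*(-1/263) = -409/263 ≈ -1.5551)
(N(13, -11) + W)*(d + 283) = (-1 - 238)*(-409/263 + 283) = -239*74020/263 = -17690780/263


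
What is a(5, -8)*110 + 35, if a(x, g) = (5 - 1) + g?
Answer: -405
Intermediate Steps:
a(x, g) = 4 + g
a(5, -8)*110 + 35 = (4 - 8)*110 + 35 = -4*110 + 35 = -440 + 35 = -405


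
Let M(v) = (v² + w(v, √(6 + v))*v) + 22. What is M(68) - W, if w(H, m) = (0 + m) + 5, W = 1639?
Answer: 3347 + 68*√74 ≈ 3932.0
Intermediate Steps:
w(H, m) = 5 + m (w(H, m) = m + 5 = 5 + m)
M(v) = 22 + v² + v*(5 + √(6 + v)) (M(v) = (v² + (5 + √(6 + v))*v) + 22 = (v² + v*(5 + √(6 + v))) + 22 = 22 + v² + v*(5 + √(6 + v)))
M(68) - W = (22 + 68² + 68*(5 + √(6 + 68))) - 1*1639 = (22 + 4624 + 68*(5 + √74)) - 1639 = (22 + 4624 + (340 + 68*√74)) - 1639 = (4986 + 68*√74) - 1639 = 3347 + 68*√74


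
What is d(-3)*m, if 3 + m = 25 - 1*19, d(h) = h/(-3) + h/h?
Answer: 6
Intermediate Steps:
d(h) = 1 - h/3 (d(h) = h*(-⅓) + 1 = -h/3 + 1 = 1 - h/3)
m = 3 (m = -3 + (25 - 1*19) = -3 + (25 - 19) = -3 + 6 = 3)
d(-3)*m = (1 - ⅓*(-3))*3 = (1 + 1)*3 = 2*3 = 6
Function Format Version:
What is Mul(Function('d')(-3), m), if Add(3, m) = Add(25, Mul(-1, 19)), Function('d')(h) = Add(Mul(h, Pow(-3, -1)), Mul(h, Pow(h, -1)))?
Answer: 6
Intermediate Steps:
Function('d')(h) = Add(1, Mul(Rational(-1, 3), h)) (Function('d')(h) = Add(Mul(h, Rational(-1, 3)), 1) = Add(Mul(Rational(-1, 3), h), 1) = Add(1, Mul(Rational(-1, 3), h)))
m = 3 (m = Add(-3, Add(25, Mul(-1, 19))) = Add(-3, Add(25, -19)) = Add(-3, 6) = 3)
Mul(Function('d')(-3), m) = Mul(Add(1, Mul(Rational(-1, 3), -3)), 3) = Mul(Add(1, 1), 3) = Mul(2, 3) = 6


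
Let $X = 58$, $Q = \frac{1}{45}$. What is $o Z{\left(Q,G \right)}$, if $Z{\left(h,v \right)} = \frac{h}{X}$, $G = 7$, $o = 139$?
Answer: $\frac{139}{2610} \approx 0.053257$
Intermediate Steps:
$Q = \frac{1}{45} \approx 0.022222$
$Z{\left(h,v \right)} = \frac{h}{58}$
$o Z{\left(Q,G \right)} = 139 \cdot \frac{1}{58} \cdot \frac{1}{45} = 139 \cdot \frac{1}{2610} = \frac{139}{2610}$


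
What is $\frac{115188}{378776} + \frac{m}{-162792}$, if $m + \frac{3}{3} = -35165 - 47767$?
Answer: $\frac{6270589363}{7707712824} \approx 0.81355$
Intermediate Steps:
$m = -82933$ ($m = -1 - 82932 = -82933$)
$\frac{115188}{378776} + \frac{m}{-162792} = \frac{115188}{378776} - \frac{82933}{-162792} = 115188 \cdot \frac{1}{378776} - - \frac{82933}{162792} = \frac{28797}{94694} + \frac{82933}{162792} = \frac{6270589363}{7707712824}$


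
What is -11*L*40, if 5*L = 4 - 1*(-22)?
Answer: -2288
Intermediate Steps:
L = 26/5 (L = (4 - 1*(-22))/5 = (4 + 22)/5 = (⅕)*26 = 26/5 ≈ 5.2000)
-11*L*40 = -11*26/5*40 = -286/5*40 = -2288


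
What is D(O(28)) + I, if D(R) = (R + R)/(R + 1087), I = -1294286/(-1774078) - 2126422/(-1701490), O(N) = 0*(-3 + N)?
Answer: 1493663293764/754643994055 ≈ 1.9793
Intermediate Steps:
O(N) = 0
I = 1493663293764/754643994055 (I = -1294286*(-1/1774078) - 2126422*(-1/1701490) = 647143/887039 + 1063211/850745 = 1493663293764/754643994055 ≈ 1.9793)
D(R) = 2*R/(1087 + R) (D(R) = (2*R)/(1087 + R) = 2*R/(1087 + R))
D(O(28)) + I = 2*0/(1087 + 0) + 1493663293764/754643994055 = 2*0/1087 + 1493663293764/754643994055 = 2*0*(1/1087) + 1493663293764/754643994055 = 0 + 1493663293764/754643994055 = 1493663293764/754643994055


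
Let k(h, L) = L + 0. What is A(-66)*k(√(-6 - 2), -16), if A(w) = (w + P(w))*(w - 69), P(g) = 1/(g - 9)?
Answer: -712944/5 ≈ -1.4259e+5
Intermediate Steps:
P(g) = 1/(-9 + g)
k(h, L) = L
A(w) = (-69 + w)*(w + 1/(-9 + w)) (A(w) = (w + 1/(-9 + w))*(w - 69) = (w + 1/(-9 + w))*(-69 + w) = (-69 + w)*(w + 1/(-9 + w)))
A(-66)*k(√(-6 - 2), -16) = ((-69 - 66 - 66*(-69 - 66)*(-9 - 66))/(-9 - 66))*(-16) = ((-69 - 66 - 66*(-135)*(-75))/(-75))*(-16) = -(-69 - 66 - 668250)/75*(-16) = -1/75*(-668385)*(-16) = (44559/5)*(-16) = -712944/5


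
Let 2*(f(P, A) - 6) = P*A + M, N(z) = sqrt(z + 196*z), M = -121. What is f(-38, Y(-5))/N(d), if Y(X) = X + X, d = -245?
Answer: -271*I*sqrt(985)/13790 ≈ -0.61677*I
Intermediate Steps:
N(z) = sqrt(197)*sqrt(z) (N(z) = sqrt(197*z) = sqrt(197)*sqrt(z))
Y(X) = 2*X
f(P, A) = -109/2 + A*P/2 (f(P, A) = 6 + (P*A - 121)/2 = 6 + (A*P - 121)/2 = 6 + (-121 + A*P)/2 = 6 + (-121/2 + A*P/2) = -109/2 + A*P/2)
f(-38, Y(-5))/N(d) = (-109/2 + (1/2)*(2*(-5))*(-38))/((sqrt(197)*sqrt(-245))) = (-109/2 + (1/2)*(-10)*(-38))/((sqrt(197)*(7*I*sqrt(5)))) = (-109/2 + 190)/((7*I*sqrt(985))) = 271*(-I*sqrt(985)/6895)/2 = -271*I*sqrt(985)/13790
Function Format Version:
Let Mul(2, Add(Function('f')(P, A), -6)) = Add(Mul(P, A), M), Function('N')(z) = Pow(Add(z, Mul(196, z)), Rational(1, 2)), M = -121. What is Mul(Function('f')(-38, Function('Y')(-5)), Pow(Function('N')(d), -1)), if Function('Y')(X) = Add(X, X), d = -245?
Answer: Mul(Rational(-271, 13790), I, Pow(985, Rational(1, 2))) ≈ Mul(-0.61677, I)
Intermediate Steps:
Function('N')(z) = Mul(Pow(197, Rational(1, 2)), Pow(z, Rational(1, 2))) (Function('N')(z) = Pow(Mul(197, z), Rational(1, 2)) = Mul(Pow(197, Rational(1, 2)), Pow(z, Rational(1, 2))))
Function('Y')(X) = Mul(2, X)
Function('f')(P, A) = Add(Rational(-109, 2), Mul(Rational(1, 2), A, P)) (Function('f')(P, A) = Add(6, Mul(Rational(1, 2), Add(Mul(P, A), -121))) = Add(6, Mul(Rational(1, 2), Add(Mul(A, P), -121))) = Add(6, Mul(Rational(1, 2), Add(-121, Mul(A, P)))) = Add(6, Add(Rational(-121, 2), Mul(Rational(1, 2), A, P))) = Add(Rational(-109, 2), Mul(Rational(1, 2), A, P)))
Mul(Function('f')(-38, Function('Y')(-5)), Pow(Function('N')(d), -1)) = Mul(Add(Rational(-109, 2), Mul(Rational(1, 2), Mul(2, -5), -38)), Pow(Mul(Pow(197, Rational(1, 2)), Pow(-245, Rational(1, 2))), -1)) = Mul(Add(Rational(-109, 2), Mul(Rational(1, 2), -10, -38)), Pow(Mul(Pow(197, Rational(1, 2)), Mul(7, I, Pow(5, Rational(1, 2)))), -1)) = Mul(Add(Rational(-109, 2), 190), Pow(Mul(7, I, Pow(985, Rational(1, 2))), -1)) = Mul(Rational(271, 2), Mul(Rational(-1, 6895), I, Pow(985, Rational(1, 2)))) = Mul(Rational(-271, 13790), I, Pow(985, Rational(1, 2)))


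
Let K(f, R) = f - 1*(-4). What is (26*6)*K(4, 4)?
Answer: 1248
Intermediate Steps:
K(f, R) = 4 + f (K(f, R) = f + 4 = 4 + f)
(26*6)*K(4, 4) = (26*6)*(4 + 4) = 156*8 = 1248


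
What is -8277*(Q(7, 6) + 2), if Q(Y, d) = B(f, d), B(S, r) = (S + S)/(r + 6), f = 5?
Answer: -46903/2 ≈ -23452.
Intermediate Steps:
B(S, r) = 2*S/(6 + r) (B(S, r) = (2*S)/(6 + r) = 2*S/(6 + r))
Q(Y, d) = 10/(6 + d) (Q(Y, d) = 2*5/(6 + d) = 10/(6 + d))
-8277*(Q(7, 6) + 2) = -8277*(10/(6 + 6) + 2) = -8277*(10/12 + 2) = -8277*(10*(1/12) + 2) = -8277*(⅚ + 2) = -8277*17/6 = -89*527/2 = -46903/2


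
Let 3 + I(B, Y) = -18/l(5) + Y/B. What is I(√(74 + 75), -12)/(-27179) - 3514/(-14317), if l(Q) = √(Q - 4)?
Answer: 95807663/389121743 + 12*√149/4049671 ≈ 0.24625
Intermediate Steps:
l(Q) = √(-4 + Q)
I(B, Y) = -21 + Y/B (I(B, Y) = -3 + (-18/√(-4 + 5) + Y/B) = -3 + (-18/(√1) + Y/B) = -3 + (-18/1 + Y/B) = -3 + (-18*1 + Y/B) = -3 + (-18 + Y/B) = -21 + Y/B)
I(√(74 + 75), -12)/(-27179) - 3514/(-14317) = (-21 - 12/√(74 + 75))/(-27179) - 3514/(-14317) = (-21 - 12*√149/149)*(-1/27179) - 3514*(-1/14317) = (-21 - 12*√149/149)*(-1/27179) + 3514/14317 = (21/27179 + 12*√149/4049671) + 3514/14317 = 95807663/389121743 + 12*√149/4049671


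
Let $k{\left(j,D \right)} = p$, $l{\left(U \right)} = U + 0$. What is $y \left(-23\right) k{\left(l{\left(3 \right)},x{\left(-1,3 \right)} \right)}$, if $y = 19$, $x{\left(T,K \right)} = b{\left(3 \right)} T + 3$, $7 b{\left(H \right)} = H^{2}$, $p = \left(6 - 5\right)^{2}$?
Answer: $-437$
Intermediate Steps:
$l{\left(U \right)} = U$
$p = 1$ ($p = 1^{2} = 1$)
$b{\left(H \right)} = \frac{H^{2}}{7}$
$x{\left(T,K \right)} = 3 + \frac{9 T}{7}$ ($x{\left(T,K \right)} = \frac{3^{2}}{7} T + 3 = \frac{1}{7} \cdot 9 T + 3 = \frac{9 T}{7} + 3 = 3 + \frac{9 T}{7}$)
$k{\left(j,D \right)} = 1$
$y \left(-23\right) k{\left(l{\left(3 \right)},x{\left(-1,3 \right)} \right)} = 19 \left(-23\right) 1 = \left(-437\right) 1 = -437$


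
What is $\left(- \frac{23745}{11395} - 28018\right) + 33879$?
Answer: $\frac{13352470}{2279} \approx 5858.9$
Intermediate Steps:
$\left(- \frac{23745}{11395} - 28018\right) + 33879 = \left(\left(-23745\right) \frac{1}{11395} - 28018\right) + 33879 = \left(- \frac{4749}{2279} - 28018\right) + 33879 = - \frac{63857771}{2279} + 33879 = \frac{13352470}{2279}$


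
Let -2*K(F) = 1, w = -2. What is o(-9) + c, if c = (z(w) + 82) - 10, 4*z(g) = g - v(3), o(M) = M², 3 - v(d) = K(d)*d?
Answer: 1211/8 ≈ 151.38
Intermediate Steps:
K(F) = -½ (K(F) = -½*1 = -½)
v(d) = 3 + d/2 (v(d) = 3 - (-1)*d/2 = 3 + d/2)
z(g) = -9/8 + g/4 (z(g) = (g - (3 + (½)*3))/4 = (g - (3 + 3/2))/4 = (g - 1*9/2)/4 = (g - 9/2)/4 = (-9/2 + g)/4 = -9/8 + g/4)
c = 563/8 (c = ((-9/8 + (¼)*(-2)) + 82) - 10 = ((-9/8 - ½) + 82) - 10 = (-13/8 + 82) - 10 = 643/8 - 10 = 563/8 ≈ 70.375)
o(-9) + c = (-9)² + 563/8 = 81 + 563/8 = 1211/8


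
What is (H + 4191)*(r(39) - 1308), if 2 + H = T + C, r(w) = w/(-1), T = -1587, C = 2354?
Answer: -6675732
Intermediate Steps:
r(w) = -w (r(w) = w*(-1) = -w)
H = 765 (H = -2 + (-1587 + 2354) = -2 + 767 = 765)
(H + 4191)*(r(39) - 1308) = (765 + 4191)*(-1*39 - 1308) = 4956*(-39 - 1308) = 4956*(-1347) = -6675732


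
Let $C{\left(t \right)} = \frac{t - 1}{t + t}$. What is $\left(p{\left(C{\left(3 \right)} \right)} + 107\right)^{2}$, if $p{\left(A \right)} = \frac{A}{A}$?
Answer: $11664$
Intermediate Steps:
$C{\left(t \right)} = \frac{-1 + t}{2 t}$
$p{\left(A \right)} = 1$
$\left(p{\left(C{\left(3 \right)} \right)} + 107\right)^{2} = \left(1 + 107\right)^{2} = 108^{2} = 11664$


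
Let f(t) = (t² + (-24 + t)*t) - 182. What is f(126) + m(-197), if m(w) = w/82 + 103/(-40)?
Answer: 46807277/1640 ≈ 28541.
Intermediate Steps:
m(w) = -103/40 + w/82 (m(w) = w*(1/82) + 103*(-1/40) = w/82 - 103/40 = -103/40 + w/82)
f(t) = -182 + t² + t*(-24 + t) (f(t) = (t² + t*(-24 + t)) - 182 = -182 + t² + t*(-24 + t))
f(126) + m(-197) = (-182 - 24*126 + 2*126²) + (-103/40 + (1/82)*(-197)) = (-182 - 3024 + 2*15876) + (-103/40 - 197/82) = (-182 - 3024 + 31752) - 8163/1640 = 28546 - 8163/1640 = 46807277/1640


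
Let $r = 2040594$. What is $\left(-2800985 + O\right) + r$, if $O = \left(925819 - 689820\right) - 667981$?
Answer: $-1192373$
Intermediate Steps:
$O = -431982$ ($O = 235999 - 667981 = -431982$)
$\left(-2800985 + O\right) + r = \left(-2800985 - 431982\right) + 2040594 = -3232967 + 2040594 = -1192373$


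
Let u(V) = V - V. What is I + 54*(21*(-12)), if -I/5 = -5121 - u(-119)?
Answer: 11997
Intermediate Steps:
u(V) = 0
I = 25605 (I = -5*(-5121 - 1*0) = -5*(-5121 + 0) = -5*(-5121) = 25605)
I + 54*(21*(-12)) = 25605 + 54*(21*(-12)) = 25605 + 54*(-252) = 25605 - 13608 = 11997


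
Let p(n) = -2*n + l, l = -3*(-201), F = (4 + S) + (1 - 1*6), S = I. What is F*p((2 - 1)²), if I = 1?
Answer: 0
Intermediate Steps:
S = 1
F = 0 (F = (4 + 1) + (1 - 1*6) = 5 + (1 - 6) = 5 - 5 = 0)
l = 603
p(n) = 603 - 2*n (p(n) = -2*n + 603 = 603 - 2*n)
F*p((2 - 1)²) = 0*(603 - 2*(2 - 1)²) = 0*(603 - 2*1²) = 0*(603 - 2*1) = 0*(603 - 2) = 0*601 = 0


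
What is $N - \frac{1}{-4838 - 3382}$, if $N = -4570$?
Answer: $- \frac{37565399}{8220} \approx -4570.0$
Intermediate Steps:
$N - \frac{1}{-4838 - 3382} = -4570 - \frac{1}{-4838 - 3382} = -4570 - \frac{1}{-8220} = -4570 - - \frac{1}{8220} = -4570 + \frac{1}{8220} = - \frac{37565399}{8220}$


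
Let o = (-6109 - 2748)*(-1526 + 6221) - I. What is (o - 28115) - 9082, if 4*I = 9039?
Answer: -166492287/4 ≈ -4.1623e+7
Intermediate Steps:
I = 9039/4 (I = (¼)*9039 = 9039/4 ≈ 2259.8)
o = -166343499/4 (o = (-6109 - 2748)*(-1526 + 6221) - 1*9039/4 = -8857*4695 - 9039/4 = -41583615 - 9039/4 = -166343499/4 ≈ -4.1586e+7)
(o - 28115) - 9082 = (-166343499/4 - 28115) - 9082 = -166455959/4 - 9082 = -166492287/4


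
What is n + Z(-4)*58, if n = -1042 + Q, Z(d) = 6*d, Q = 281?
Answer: -2153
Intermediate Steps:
n = -761 (n = -1042 + 281 = -761)
n + Z(-4)*58 = -761 + (6*(-4))*58 = -761 - 24*58 = -761 - 1392 = -2153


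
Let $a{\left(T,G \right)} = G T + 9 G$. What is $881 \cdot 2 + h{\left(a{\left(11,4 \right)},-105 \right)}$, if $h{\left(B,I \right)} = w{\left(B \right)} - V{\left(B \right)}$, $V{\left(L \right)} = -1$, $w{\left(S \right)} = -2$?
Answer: $1761$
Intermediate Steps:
$a{\left(T,G \right)} = 9 G + G T$
$h{\left(B,I \right)} = -1$ ($h{\left(B,I \right)} = -2 - -1 = -2 + 1 = -1$)
$881 \cdot 2 + h{\left(a{\left(11,4 \right)},-105 \right)} = 881 \cdot 2 - 1 = 1762 - 1 = 1761$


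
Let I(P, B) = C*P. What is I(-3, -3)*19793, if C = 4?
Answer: -237516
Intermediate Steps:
I(P, B) = 4*P
I(-3, -3)*19793 = (4*(-3))*19793 = -12*19793 = -237516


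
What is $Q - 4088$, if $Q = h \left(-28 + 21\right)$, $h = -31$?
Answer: $-3871$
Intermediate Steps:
$Q = 217$ ($Q = - 31 \left(-28 + 21\right) = \left(-31\right) \left(-7\right) = 217$)
$Q - 4088 = 217 - 4088 = -3871$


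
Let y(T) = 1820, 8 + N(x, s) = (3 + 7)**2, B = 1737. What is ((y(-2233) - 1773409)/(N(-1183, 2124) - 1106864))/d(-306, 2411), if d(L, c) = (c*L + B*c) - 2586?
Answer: 1771589/3815657342460 ≈ 4.6429e-7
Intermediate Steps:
N(x, s) = 92 (N(x, s) = -8 + (3 + 7)**2 = -8 + 10**2 = -8 + 100 = 92)
d(L, c) = -2586 + 1737*c + L*c (d(L, c) = (c*L + 1737*c) - 2586 = (L*c + 1737*c) - 2586 = (1737*c + L*c) - 2586 = -2586 + 1737*c + L*c)
((y(-2233) - 1773409)/(N(-1183, 2124) - 1106864))/d(-306, 2411) = ((1820 - 1773409)/(92 - 1106864))/(-2586 + 1737*2411 - 306*2411) = (-1771589/(-1106772))/(-2586 + 4187907 - 737766) = -1771589*(-1/1106772)/3447555 = (1771589/1106772)*(1/3447555) = 1771589/3815657342460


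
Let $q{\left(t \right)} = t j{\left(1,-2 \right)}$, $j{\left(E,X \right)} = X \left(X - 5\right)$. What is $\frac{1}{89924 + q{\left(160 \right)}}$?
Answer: $\frac{1}{92164} \approx 1.085 \cdot 10^{-5}$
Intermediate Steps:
$j{\left(E,X \right)} = X \left(-5 + X\right)$
$q{\left(t \right)} = 14 t$ ($q{\left(t \right)} = t \left(- 2 \left(-5 - 2\right)\right) = t \left(\left(-2\right) \left(-7\right)\right) = t 14 = 14 t$)
$\frac{1}{89924 + q{\left(160 \right)}} = \frac{1}{89924 + 14 \cdot 160} = \frac{1}{89924 + 2240} = \frac{1}{92164}$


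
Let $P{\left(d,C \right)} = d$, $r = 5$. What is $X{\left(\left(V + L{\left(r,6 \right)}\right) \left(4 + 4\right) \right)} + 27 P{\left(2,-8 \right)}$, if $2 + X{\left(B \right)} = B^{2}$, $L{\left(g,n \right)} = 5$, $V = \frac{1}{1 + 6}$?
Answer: $\frac{85492}{49} \approx 1744.7$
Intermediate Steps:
$V = \frac{1}{7} \approx 0.14286$
$X{\left(B \right)} = -2 + B^{2}$
$X{\left(\left(V + L{\left(r,6 \right)}\right) \left(4 + 4\right) \right)} + 27 P{\left(2,-8 \right)} = \left(-2 + \left(\left(\frac{1}{7} + 5\right) \left(4 + 4\right)\right)^{2}\right) + 27 \cdot 2 = \left(-2 + \left(\frac{36}{7} \cdot 8\right)^{2}\right) + 54 = \left(-2 + \left(\frac{288}{7}\right)^{2}\right) + 54 = \left(-2 + \frac{82944}{49}\right) + 54 = \frac{82846}{49} + 54 = \frac{85492}{49}$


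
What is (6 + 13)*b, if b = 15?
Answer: 285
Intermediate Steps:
(6 + 13)*b = (6 + 13)*15 = 19*15 = 285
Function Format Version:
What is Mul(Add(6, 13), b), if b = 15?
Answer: 285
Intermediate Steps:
Mul(Add(6, 13), b) = Mul(Add(6, 13), 15) = Mul(19, 15) = 285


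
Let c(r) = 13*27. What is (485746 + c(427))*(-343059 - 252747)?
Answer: -289619509182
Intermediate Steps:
c(r) = 351
(485746 + c(427))*(-343059 - 252747) = (485746 + 351)*(-343059 - 252747) = 486097*(-595806) = -289619509182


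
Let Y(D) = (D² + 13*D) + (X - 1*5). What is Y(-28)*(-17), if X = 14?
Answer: -7293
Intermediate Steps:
Y(D) = 9 + D² + 13*D (Y(D) = (D² + 13*D) + (14 - 1*5) = (D² + 13*D) + (14 - 5) = (D² + 13*D) + 9 = 9 + D² + 13*D)
Y(-28)*(-17) = (9 + (-28)² + 13*(-28))*(-17) = (9 + 784 - 364)*(-17) = 429*(-17) = -7293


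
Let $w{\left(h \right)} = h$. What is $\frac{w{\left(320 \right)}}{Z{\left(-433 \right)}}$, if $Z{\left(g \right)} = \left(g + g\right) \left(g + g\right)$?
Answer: $\frac{80}{187489} \approx 0.00042669$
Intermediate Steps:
$Z{\left(g \right)} = 4 g^{2}$ ($Z{\left(g \right)} = 2 g 2 g = 4 g^{2}$)
$\frac{w{\left(320 \right)}}{Z{\left(-433 \right)}} = \frac{320}{4 \left(-433\right)^{2}} = \frac{320}{4 \cdot 187489} = \frac{320}{749956} = 320 \cdot \frac{1}{749956} = \frac{80}{187489}$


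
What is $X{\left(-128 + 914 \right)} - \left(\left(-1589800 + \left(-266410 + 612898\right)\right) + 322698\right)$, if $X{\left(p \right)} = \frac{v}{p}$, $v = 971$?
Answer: $\frac{723603575}{786} \approx 9.2062 \cdot 10^{5}$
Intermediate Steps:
$X{\left(p \right)} = \frac{971}{p}$
$X{\left(-128 + 914 \right)} - \left(\left(-1589800 + \left(-266410 + 612898\right)\right) + 322698\right) = \frac{971}{-128 + 914} - \left(\left(-1589800 + \left(-266410 + 612898\right)\right) + 322698\right) = \frac{971}{786} - \left(\left(-1589800 + 346488\right) + 322698\right) = 971 \cdot \frac{1}{786} - \left(-1243312 + 322698\right) = \frac{971}{786} - -920614 = \frac{971}{786} + 920614 = \frac{723603575}{786}$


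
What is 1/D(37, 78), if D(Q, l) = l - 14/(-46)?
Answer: 23/1801 ≈ 0.012771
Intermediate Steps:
D(Q, l) = 7/23 + l (D(Q, l) = l - 14*(-1/46) = l + 7/23 = 7/23 + l)
1/D(37, 78) = 1/(7/23 + 78) = 1/(1801/23) = 23/1801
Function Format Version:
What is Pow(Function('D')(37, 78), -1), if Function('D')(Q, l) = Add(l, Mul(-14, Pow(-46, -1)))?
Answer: Rational(23, 1801) ≈ 0.012771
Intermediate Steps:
Function('D')(Q, l) = Add(Rational(7, 23), l) (Function('D')(Q, l) = Add(l, Mul(-14, Rational(-1, 46))) = Add(l, Rational(7, 23)) = Add(Rational(7, 23), l))
Pow(Function('D')(37, 78), -1) = Pow(Add(Rational(7, 23), 78), -1) = Pow(Rational(1801, 23), -1) = Rational(23, 1801)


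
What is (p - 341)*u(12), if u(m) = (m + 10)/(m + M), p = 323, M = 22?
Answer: -198/17 ≈ -11.647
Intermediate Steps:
u(m) = (10 + m)/(22 + m) (u(m) = (m + 10)/(m + 22) = (10 + m)/(22 + m))
(p - 341)*u(12) = (323 - 341)*((10 + 12)/(22 + 12)) = -18*22/34 = -9*22/17 = -18*11/17 = -198/17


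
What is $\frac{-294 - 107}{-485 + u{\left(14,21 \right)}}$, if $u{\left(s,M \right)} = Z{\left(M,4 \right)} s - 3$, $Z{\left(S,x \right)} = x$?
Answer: $\frac{401}{432} \approx 0.92824$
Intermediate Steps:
$u{\left(s,M \right)} = -3 + 4 s$ ($u{\left(s,M \right)} = 4 s - 3 = -3 + 4 s$)
$\frac{-294 - 107}{-485 + u{\left(14,21 \right)}} = \frac{-294 - 107}{-485 + \left(-3 + 4 \cdot 14\right)} = - \frac{401}{-485 + \left(-3 + 56\right)} = - \frac{401}{-485 + 53} = - \frac{401}{-432} = \left(-401\right) \left(- \frac{1}{432}\right) = \frac{401}{432}$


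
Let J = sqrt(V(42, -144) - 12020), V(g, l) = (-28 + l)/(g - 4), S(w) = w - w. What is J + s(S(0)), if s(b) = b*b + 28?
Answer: 28 + I*sqrt(4340854)/19 ≈ 28.0 + 109.66*I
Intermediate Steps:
S(w) = 0
V(g, l) = (-28 + l)/(-4 + g)
J = I*sqrt(4340854)/19 (J = sqrt((-28 - 144)/(-4 + 42) - 12020) = sqrt(-172/38 - 12020) = sqrt((1/38)*(-172) - 12020) = sqrt(-86/19 - 12020) = sqrt(-228466/19) = I*sqrt(4340854)/19 ≈ 109.66*I)
s(b) = 28 + b**2 (s(b) = b**2 + 28 = 28 + b**2)
J + s(S(0)) = I*sqrt(4340854)/19 + (28 + 0**2) = I*sqrt(4340854)/19 + (28 + 0) = I*sqrt(4340854)/19 + 28 = 28 + I*sqrt(4340854)/19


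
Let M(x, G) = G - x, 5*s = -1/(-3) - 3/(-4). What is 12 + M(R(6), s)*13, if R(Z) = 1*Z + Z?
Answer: -8471/60 ≈ -141.18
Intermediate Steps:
s = 13/60 (s = (-1/(-3) - 3/(-4))/5 = (-1*(-⅓) - 3*(-¼))/5 = (⅓ + ¾)/5 = (⅕)*(13/12) = 13/60 ≈ 0.21667)
R(Z) = 2*Z (R(Z) = Z + Z = 2*Z)
12 + M(R(6), s)*13 = 12 + (13/60 - 2*6)*13 = 12 + (13/60 - 1*12)*13 = 12 + (13/60 - 12)*13 = 12 - 707/60*13 = 12 - 9191/60 = -8471/60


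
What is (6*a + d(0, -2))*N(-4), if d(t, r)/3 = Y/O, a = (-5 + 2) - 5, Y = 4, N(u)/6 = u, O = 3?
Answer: 1056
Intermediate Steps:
N(u) = 6*u
a = -8 (a = -3 - 5 = -8)
d(t, r) = 4 (d(t, r) = 3*(4/3) = 4)
(6*a + d(0, -2))*N(-4) = (6*(-8) + 4)*(6*(-4)) = (-48 + 4)*(-24) = -44*(-24) = 1056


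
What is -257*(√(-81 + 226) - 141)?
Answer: 36237 - 257*√145 ≈ 33142.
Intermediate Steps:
-257*(√(-81 + 226) - 141) = -257*(√145 - 141) = -257*(-141 + √145) = 36237 - 257*√145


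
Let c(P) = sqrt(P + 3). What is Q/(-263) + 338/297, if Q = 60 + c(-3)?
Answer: 71074/78111 ≈ 0.90991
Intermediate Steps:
c(P) = sqrt(3 + P)
Q = 60 (Q = 60 + sqrt(3 - 3) = 60 + sqrt(0) = 60 + 0 = 60)
Q/(-263) + 338/297 = 60/(-263) + 338/297 = 60*(-1/263) + 338*(1/297) = -60/263 + 338/297 = 71074/78111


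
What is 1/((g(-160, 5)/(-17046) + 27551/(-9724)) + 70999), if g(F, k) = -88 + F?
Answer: 82877652/5883996802951 ≈ 1.4085e-5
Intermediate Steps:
1/((g(-160, 5)/(-17046) + 27551/(-9724)) + 70999) = 1/(((-88 - 160)/(-17046) + 27551/(-9724)) + 70999) = 1/((-248*(-1/17046) + 27551*(-1/9724)) + 70999) = 1/((124/8523 - 27551/9724) + 70999) = 1/(-233611397/82877652 + 70999) = 1/(5883996802951/82877652) = 82877652/5883996802951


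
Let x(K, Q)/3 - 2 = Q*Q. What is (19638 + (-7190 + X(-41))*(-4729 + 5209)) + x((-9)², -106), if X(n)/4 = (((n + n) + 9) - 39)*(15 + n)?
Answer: 2193192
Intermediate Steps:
x(K, Q) = 6 + 3*Q² (x(K, Q) = 6 + 3*(Q*Q) = 6 + 3*Q²)
X(n) = 4*(-30 + 2*n)*(15 + n) (X(n) = 4*((((n + n) + 9) - 39)*(15 + n)) = 4*(((2*n + 9) - 39)*(15 + n)) = 4*(((9 + 2*n) - 39)*(15 + n)) = 4*((-30 + 2*n)*(15 + n)) = 4*(-30 + 2*n)*(15 + n))
(19638 + (-7190 + X(-41))*(-4729 + 5209)) + x((-9)², -106) = (19638 + (-7190 + (-1800 + 8*(-41)²))*(-4729 + 5209)) + (6 + 3*(-106)²) = (19638 + (-7190 + (-1800 + 8*1681))*480) + (6 + 3*11236) = (19638 + (-7190 + (-1800 + 13448))*480) + (6 + 33708) = (19638 + (-7190 + 11648)*480) + 33714 = (19638 + 4458*480) + 33714 = (19638 + 2139840) + 33714 = 2159478 + 33714 = 2193192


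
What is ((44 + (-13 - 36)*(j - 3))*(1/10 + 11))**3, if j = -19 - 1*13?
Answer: 7443315961023249/1000 ≈ 7.4433e+12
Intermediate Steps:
j = -32 (j = -19 - 13 = -32)
((44 + (-13 - 36)*(j - 3))*(1/10 + 11))**3 = ((44 + (-13 - 36)*(-32 - 3))*(1/10 + 11))**3 = ((44 - 49*(-35))*(1/10 + 11))**3 = ((44 + 1715)*(111/10))**3 = (1759*(111/10))**3 = (195249/10)**3 = 7443315961023249/1000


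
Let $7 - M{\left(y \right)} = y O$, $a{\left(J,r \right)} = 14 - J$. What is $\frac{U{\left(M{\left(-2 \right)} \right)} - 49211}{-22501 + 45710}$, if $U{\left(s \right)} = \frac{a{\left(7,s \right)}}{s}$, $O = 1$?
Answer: $- \frac{442892}{208881} \approx -2.1203$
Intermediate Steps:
$M{\left(y \right)} = 7 - y$ ($M{\left(y \right)} = 7 - y 1 = 7 - y$)
$U{\left(s \right)} = \frac{7}{s}$ ($U{\left(s \right)} = \frac{14 - 7}{s} = \frac{7}{s}$)
$\frac{U{\left(M{\left(-2 \right)} \right)} - 49211}{-22501 + 45710} = \frac{\frac{7}{7 - -2} - 49211}{-22501 + 45710} = \frac{\frac{7}{7 + 2} - 49211}{23209} = \left(\frac{7}{9} - 49211\right) \frac{1}{23209} = \left(- \frac{442892}{9}\right) \frac{1}{23209} = - \frac{442892}{208881}$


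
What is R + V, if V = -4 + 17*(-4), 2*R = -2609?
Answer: -2753/2 ≈ -1376.5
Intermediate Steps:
R = -2609/2 (R = (½)*(-2609) = -2609/2 ≈ -1304.5)
V = -72 (V = -4 - 68 = -72)
R + V = -2609/2 - 72 = -2753/2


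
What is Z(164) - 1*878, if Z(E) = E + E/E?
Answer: -713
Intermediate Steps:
Z(E) = 1 + E (Z(E) = E + 1 = 1 + E)
Z(164) - 1*878 = (1 + 164) - 1*878 = 165 - 878 = -713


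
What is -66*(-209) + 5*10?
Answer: 13844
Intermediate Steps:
-66*(-209) + 5*10 = 13794 + 50 = 13844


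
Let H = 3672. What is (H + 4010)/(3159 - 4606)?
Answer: -7682/1447 ≈ -5.3089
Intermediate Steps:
(H + 4010)/(3159 - 4606) = (3672 + 4010)/(3159 - 4606) = 7682/(-1447) = 7682*(-1/1447) = -7682/1447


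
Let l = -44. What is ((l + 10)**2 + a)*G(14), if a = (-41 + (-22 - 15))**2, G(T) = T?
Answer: 101360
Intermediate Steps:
a = 6084 (a = (-41 - 37)**2 = (-78)**2 = 6084)
((l + 10)**2 + a)*G(14) = ((-44 + 10)**2 + 6084)*14 = ((-34)**2 + 6084)*14 = (1156 + 6084)*14 = 7240*14 = 101360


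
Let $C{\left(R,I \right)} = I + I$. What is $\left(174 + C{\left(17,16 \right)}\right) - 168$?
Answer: $38$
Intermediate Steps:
$C{\left(R,I \right)} = 2 I$
$\left(174 + C{\left(17,16 \right)}\right) - 168 = \left(174 + 2 \cdot 16\right) - 168 = \left(174 + 32\right) - 168 = 206 - 168 = 38$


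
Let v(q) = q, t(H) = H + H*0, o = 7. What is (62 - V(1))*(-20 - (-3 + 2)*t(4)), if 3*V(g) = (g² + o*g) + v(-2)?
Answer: -960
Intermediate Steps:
t(H) = H (t(H) = H + 0 = H)
V(g) = -⅔ + g²/3 + 7*g/3 (V(g) = ((g² + 7*g) - 2)/3 = (-2 + g² + 7*g)/3 = -⅔ + g²/3 + 7*g/3)
(62 - V(1))*(-20 - (-3 + 2)*t(4)) = (62 - (-⅔ + (⅓)*1² + (7/3)*1))*(-20 - (-3 + 2)*4) = (62 - (-⅔ + (⅓)*1 + 7/3))*(-20 - (-1)*4) = (62 - (-⅔ + ⅓ + 7/3))*(-20 - 1*(-4)) = (62 - 1*2)*(-20 + 4) = (62 - 2)*(-16) = 60*(-16) = -960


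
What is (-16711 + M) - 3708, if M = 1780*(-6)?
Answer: -31099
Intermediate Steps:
M = -10680
(-16711 + M) - 3708 = (-16711 - 10680) - 3708 = -27391 - 3708 = -31099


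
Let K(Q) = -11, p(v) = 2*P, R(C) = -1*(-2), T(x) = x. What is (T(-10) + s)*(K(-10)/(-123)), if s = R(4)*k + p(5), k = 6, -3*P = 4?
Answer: -22/369 ≈ -0.059621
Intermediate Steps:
P = -4/3 (P = -⅓*4 = -4/3 ≈ -1.3333)
R(C) = 2
p(v) = -8/3 (p(v) = 2*(-4/3) = -8/3)
s = 28/3 (s = 2*6 - 8/3 = 12 - 8/3 = 28/3 ≈ 9.3333)
(T(-10) + s)*(K(-10)/(-123)) = (-10 + 28/3)*(-11/(-123)) = -(-22)*(-1)/(3*123) = -⅔*11/123 = -22/369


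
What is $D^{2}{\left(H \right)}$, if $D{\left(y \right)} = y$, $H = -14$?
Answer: $196$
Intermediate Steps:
$D^{2}{\left(H \right)} = \left(-14\right)^{2} = 196$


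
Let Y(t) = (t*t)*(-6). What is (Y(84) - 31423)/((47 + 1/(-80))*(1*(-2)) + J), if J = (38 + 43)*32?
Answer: -2950360/99921 ≈ -29.527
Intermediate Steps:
Y(t) = -6*t² (Y(t) = t²*(-6) = -6*t²)
J = 2592 (J = 81*32 = 2592)
(Y(84) - 31423)/((47 + 1/(-80))*(1*(-2)) + J) = (-6*84² - 31423)/((47 + 1/(-80))*(1*(-2)) + 2592) = (-6*7056 - 31423)/((47 - 1/80)*(-2) + 2592) = (-42336 - 31423)/((3759/80)*(-2) + 2592) = -73759/(-3759/40 + 2592) = -73759/99921/40 = -73759*40/99921 = -2950360/99921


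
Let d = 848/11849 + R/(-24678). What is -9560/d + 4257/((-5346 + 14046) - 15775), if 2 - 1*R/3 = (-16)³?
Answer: 1098732142510437/49031582425 ≈ 22409.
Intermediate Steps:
R = 12294 (R = 6 - 3*(-16)³ = 6 - 3*(-4096) = 6 + 12288 = 12294)
d = -6930259/16244979 (d = 848/11849 + 12294/(-24678) = 848*(1/11849) + 12294*(-1/24678) = 848/11849 - 683/1371 = -6930259/16244979 ≈ -0.42661)
-9560/d + 4257/((-5346 + 14046) - 15775) = -9560/(-6930259/16244979) + 4257/((-5346 + 14046) - 15775) = -9560*(-16244979/6930259) + 4257/(8700 - 15775) = 155301999240/6930259 + 4257/(-7075) = 155301999240/6930259 + 4257*(-1/7075) = 155301999240/6930259 - 4257/7075 = 1098732142510437/49031582425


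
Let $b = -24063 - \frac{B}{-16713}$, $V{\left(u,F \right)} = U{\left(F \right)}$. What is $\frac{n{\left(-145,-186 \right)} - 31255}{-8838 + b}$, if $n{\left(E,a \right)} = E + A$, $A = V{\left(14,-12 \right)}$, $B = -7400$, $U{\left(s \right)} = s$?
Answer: $\frac{524988756}{549881813} \approx 0.95473$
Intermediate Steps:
$V{\left(u,F \right)} = F$
$A = -12$
$n{\left(E,a \right)} = -12 + E$ ($n{\left(E,a \right)} = E - 12 = -12 + E$)
$b = - \frac{402172319}{16713}$ ($b = -24063 - - \frac{7400}{-16713} = -24063 - \left(-7400\right) \left(- \frac{1}{16713}\right) = -24063 - \frac{7400}{16713} = - \frac{402172319}{16713} \approx -24063.0$)
$\frac{n{\left(-145,-186 \right)} - 31255}{-8838 + b} = \frac{\left(-12 - 145\right) - 31255}{-8838 - \frac{402172319}{16713}} = \frac{-157 - 31255}{- \frac{549881813}{16713}} = \left(-31412\right) \left(- \frac{16713}{549881813}\right) = \frac{524988756}{549881813}$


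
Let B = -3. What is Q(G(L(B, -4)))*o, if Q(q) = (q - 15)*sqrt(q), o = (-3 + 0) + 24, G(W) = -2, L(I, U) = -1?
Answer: -357*I*sqrt(2) ≈ -504.87*I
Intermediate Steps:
o = 21 (o = -3 + 24 = 21)
Q(q) = sqrt(q)*(-15 + q) (Q(q) = (-15 + q)*sqrt(q) = sqrt(q)*(-15 + q))
Q(G(L(B, -4)))*o = (sqrt(-2)*(-15 - 2))*21 = ((I*sqrt(2))*(-17))*21 = -17*I*sqrt(2)*21 = -357*I*sqrt(2)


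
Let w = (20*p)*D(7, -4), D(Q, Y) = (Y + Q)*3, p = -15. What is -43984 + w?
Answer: -46684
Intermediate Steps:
D(Q, Y) = 3*Q + 3*Y (D(Q, Y) = (Q + Y)*3 = 3*Q + 3*Y)
w = -2700 (w = (20*(-15))*(3*7 + 3*(-4)) = -300*(21 - 12) = -300*9 = -2700)
-43984 + w = -43984 - 2700 = -46684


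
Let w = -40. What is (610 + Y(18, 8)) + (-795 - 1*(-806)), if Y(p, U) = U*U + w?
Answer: 645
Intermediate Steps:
Y(p, U) = -40 + U² (Y(p, U) = U*U - 40 = U² - 40 = -40 + U²)
(610 + Y(18, 8)) + (-795 - 1*(-806)) = (610 + (-40 + 8²)) + (-795 - 1*(-806)) = (610 + (-40 + 64)) + (-795 + 806) = (610 + 24) + 11 = 634 + 11 = 645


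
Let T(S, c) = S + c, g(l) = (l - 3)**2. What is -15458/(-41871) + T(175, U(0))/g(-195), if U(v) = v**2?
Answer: 204447619/547170228 ≈ 0.37365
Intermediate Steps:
g(l) = (-3 + l)**2
-15458/(-41871) + T(175, U(0))/g(-195) = -15458/(-41871) + (175 + 0**2)/((-3 - 195)**2) = -15458*(-1/41871) + (175 + 0)/((-198)**2) = 15458/41871 + 175/39204 = 204447619/547170228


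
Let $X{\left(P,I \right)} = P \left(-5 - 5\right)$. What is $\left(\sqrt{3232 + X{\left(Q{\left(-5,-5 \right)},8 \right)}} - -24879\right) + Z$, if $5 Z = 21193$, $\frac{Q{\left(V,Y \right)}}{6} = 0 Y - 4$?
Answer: $\frac{145588}{5} + 4 \sqrt{217} \approx 29177.0$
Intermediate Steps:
$Q{\left(V,Y \right)} = -24$ ($Q{\left(V,Y \right)} = 6 \left(0 Y - 4\right) = 6 \left(0 - 4\right) = 6 \left(-4\right) = -24$)
$X{\left(P,I \right)} = - 10 P$ ($X{\left(P,I \right)} = P \left(-10\right) = - 10 P$)
$Z = \frac{21193}{5}$ ($Z = \frac{1}{5} \cdot 21193 = \frac{21193}{5} \approx 4238.6$)
$\left(\sqrt{3232 + X{\left(Q{\left(-5,-5 \right)},8 \right)}} - -24879\right) + Z = \left(\sqrt{3232 - -240} - -24879\right) + \frac{21193}{5} = \left(\sqrt{3232 + 240} + 24879\right) + \frac{21193}{5} = \left(\sqrt{3472} + 24879\right) + \frac{21193}{5} = \left(4 \sqrt{217} + 24879\right) + \frac{21193}{5} = \left(24879 + 4 \sqrt{217}\right) + \frac{21193}{5} = \frac{145588}{5} + 4 \sqrt{217}$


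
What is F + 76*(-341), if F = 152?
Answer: -25764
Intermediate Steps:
F + 76*(-341) = 152 + 76*(-341) = 152 - 25916 = -25764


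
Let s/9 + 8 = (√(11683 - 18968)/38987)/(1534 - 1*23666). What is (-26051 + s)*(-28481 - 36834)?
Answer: 1706223745 + 587835*I*√7285/862860284 ≈ 1.7062e+9 + 0.058147*I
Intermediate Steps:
s = -72 - 9*I*√7285/862860284 (s = -72 + 9*((√(11683 - 18968)/38987)/(1534 - 1*23666)) = -72 + 9*((√(-7285)*(1/38987))/(1534 - 23666)) = -72 + 9*(((I*√7285)*(1/38987))/(-22132)) = -72 + 9*((I*√7285/38987)*(-1/22132)) = -72 + 9*(-I*√7285/862860284) = -72 - 9*I*√7285/862860284 ≈ -72.0 - 8.9026e-7*I)
(-26051 + s)*(-28481 - 36834) = (-26051 + (-72 - 9*I*√7285/862860284))*(-28481 - 36834) = (-26123 - 9*I*√7285/862860284)*(-65315) = 1706223745 + 587835*I*√7285/862860284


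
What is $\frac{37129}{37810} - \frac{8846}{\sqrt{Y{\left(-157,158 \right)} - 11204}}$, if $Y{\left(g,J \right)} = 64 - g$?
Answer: $\frac{37129}{37810} + \frac{8846 i \sqrt{10983}}{10983} \approx 0.98199 + 84.409 i$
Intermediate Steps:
$\frac{37129}{37810} - \frac{8846}{\sqrt{Y{\left(-157,158 \right)} - 11204}} = \frac{37129}{37810} - \frac{8846}{\sqrt{\left(64 - -157\right) - 11204}} = 37129 \cdot \frac{1}{37810} - \frac{8846}{\sqrt{\left(64 + 157\right) - 11204}} = \frac{37129}{37810} - \frac{8846}{\sqrt{221 - 11204}} = \frac{37129}{37810} - \frac{8846}{\sqrt{-10983}} = \frac{37129}{37810} - \frac{8846}{i \sqrt{10983}} = \frac{37129}{37810} - 8846 \left(- \frac{i \sqrt{10983}}{10983}\right) = \frac{37129}{37810} + \frac{8846 i \sqrt{10983}}{10983}$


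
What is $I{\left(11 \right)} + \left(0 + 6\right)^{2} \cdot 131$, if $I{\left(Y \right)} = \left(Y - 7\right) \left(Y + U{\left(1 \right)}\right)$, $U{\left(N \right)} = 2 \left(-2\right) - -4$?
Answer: $4760$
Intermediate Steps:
$U{\left(N \right)} = 0$ ($U{\left(N \right)} = -4 + 4 = 0$)
$I{\left(Y \right)} = Y \left(-7 + Y\right)$ ($I{\left(Y \right)} = \left(Y - 7\right) \left(Y + 0\right) = \left(-7 + Y\right) Y = Y \left(-7 + Y\right)$)
$I{\left(11 \right)} + \left(0 + 6\right)^{2} \cdot 131 = 11 \left(-7 + 11\right) + \left(0 + 6\right)^{2} \cdot 131 = 11 \cdot 4 + 6^{2} \cdot 131 = 44 + 36 \cdot 131 = 44 + 4716 = 4760$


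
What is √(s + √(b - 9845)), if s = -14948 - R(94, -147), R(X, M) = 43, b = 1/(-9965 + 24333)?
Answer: √(-48355209456 + 898*I*√127024757182)/1796 ≈ 0.40519 + 122.44*I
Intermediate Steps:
b = 1/14368 ≈ 6.9599e-5
s = -14991 (s = -14948 - 1*43 = -14948 - 43 = -14991)
√(s + √(b - 9845)) = √(-14991 + √(1/14368 - 9845)) = √(-14991 + √(-141452959/14368)) = √(-14991 + I*√127024757182/3592)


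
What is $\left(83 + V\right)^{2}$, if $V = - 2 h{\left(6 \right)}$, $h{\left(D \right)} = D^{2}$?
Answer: $121$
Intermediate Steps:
$V = -72$ ($V = - 2 \cdot 6^{2} = \left(-2\right) 36 = -72$)
$\left(83 + V\right)^{2} = \left(83 - 72\right)^{2} = 11^{2} = 121$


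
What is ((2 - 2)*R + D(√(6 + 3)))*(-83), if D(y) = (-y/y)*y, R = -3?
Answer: 249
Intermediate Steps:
D(y) = -y (D(y) = (-1*1)*y = -y)
((2 - 2)*R + D(√(6 + 3)))*(-83) = ((2 - 2)*(-3) - √(6 + 3))*(-83) = (0*(-3) - √9)*(-83) = (0 - 1*3)*(-83) = (0 - 3)*(-83) = -3*(-83) = 249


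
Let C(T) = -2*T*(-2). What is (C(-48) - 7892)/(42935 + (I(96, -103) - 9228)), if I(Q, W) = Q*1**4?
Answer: -8084/33803 ≈ -0.23915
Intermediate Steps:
I(Q, W) = Q (I(Q, W) = Q*1 = Q)
C(T) = 4*T
(C(-48) - 7892)/(42935 + (I(96, -103) - 9228)) = (4*(-48) - 7892)/(42935 + (96 - 9228)) = (-192 - 7892)/(42935 - 9132) = -8084/33803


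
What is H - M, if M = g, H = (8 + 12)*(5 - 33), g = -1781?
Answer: 1221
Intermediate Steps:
H = -560 (H = 20*(-28) = -560)
M = -1781
H - M = -560 - 1*(-1781) = -560 + 1781 = 1221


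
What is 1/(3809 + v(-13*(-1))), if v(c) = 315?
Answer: 1/4124 ≈ 0.00024248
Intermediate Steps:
1/(3809 + v(-13*(-1))) = 1/(3809 + 315) = 1/4124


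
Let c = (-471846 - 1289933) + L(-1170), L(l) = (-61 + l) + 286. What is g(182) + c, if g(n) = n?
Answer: -1762542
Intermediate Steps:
L(l) = 225 + l
c = -1762724 (c = (-471846 - 1289933) + (225 - 1170) = -1761779 - 945 = -1762724)
g(182) + c = 182 - 1762724 = -1762542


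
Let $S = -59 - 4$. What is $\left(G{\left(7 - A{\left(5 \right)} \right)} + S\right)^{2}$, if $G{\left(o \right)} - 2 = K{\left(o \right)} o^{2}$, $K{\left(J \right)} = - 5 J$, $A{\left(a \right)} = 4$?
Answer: $38416$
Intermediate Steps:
$S = -63$
$G{\left(o \right)} = 2 - 5 o^{3}$ ($G{\left(o \right)} = 2 + - 5 o o^{2} = 2 - 5 o^{3}$)
$\left(G{\left(7 - A{\left(5 \right)} \right)} + S\right)^{2} = \left(\left(2 - 5 \left(7 - 4\right)^{3}\right) - 63\right)^{2} = \left(\left(2 - 5 \cdot 3^{3}\right) - 63\right)^{2} = \left(\left(2 - 135\right) - 63\right)^{2} = \left(-133 - 63\right)^{2} = \left(-196\right)^{2} = 38416$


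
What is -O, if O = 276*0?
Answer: 0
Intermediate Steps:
O = 0
-O = -1*0 = 0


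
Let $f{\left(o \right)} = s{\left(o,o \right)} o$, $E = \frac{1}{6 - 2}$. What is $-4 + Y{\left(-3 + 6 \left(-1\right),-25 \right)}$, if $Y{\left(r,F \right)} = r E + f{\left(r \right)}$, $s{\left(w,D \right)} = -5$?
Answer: $\frac{155}{4} \approx 38.75$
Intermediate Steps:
$E = \frac{1}{4} \approx 0.25$
$f{\left(o \right)} = - 5 o$
$Y{\left(r,F \right)} = - \frac{19 r}{4}$ ($Y{\left(r,F \right)} = r \frac{1}{4} - 5 r = \frac{r}{4} - 5 r = - \frac{19 r}{4}$)
$-4 + Y{\left(-3 + 6 \left(-1\right),-25 \right)} = -4 - \frac{19 \left(-3 + 6 \left(-1\right)\right)}{4} = -4 - \frac{19 \left(-3 - 6\right)}{4} = -4 - - \frac{171}{4} = -4 + \frac{171}{4} = \frac{155}{4}$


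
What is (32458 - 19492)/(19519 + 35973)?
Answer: 6483/27746 ≈ 0.23366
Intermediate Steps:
(32458 - 19492)/(19519 + 35973) = 12966/55492 = 12966*(1/55492) = 6483/27746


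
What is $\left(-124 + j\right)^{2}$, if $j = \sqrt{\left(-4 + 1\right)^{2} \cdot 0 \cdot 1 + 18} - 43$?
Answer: $27907 - 1002 \sqrt{2} \approx 26490.0$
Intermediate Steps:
$j = -43 + 3 \sqrt{2}$ ($j = \sqrt{\left(-3\right)^{2} \cdot 0 \cdot 1 + 18} - 43 = \sqrt{9 \cdot 0 \cdot 1 + 18} - 43 = \sqrt{0 \cdot 1 + 18} - 43 = \sqrt{0 + 18} - 43 = \sqrt{18} - 43 = 3 \sqrt{2} - 43 = -43 + 3 \sqrt{2} \approx -38.757$)
$\left(-124 + j\right)^{2} = \left(-124 - \left(43 - 3 \sqrt{2}\right)\right)^{2} = \left(-167 + 3 \sqrt{2}\right)^{2}$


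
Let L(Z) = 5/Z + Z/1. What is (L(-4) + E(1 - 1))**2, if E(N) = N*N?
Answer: 441/16 ≈ 27.563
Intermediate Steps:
E(N) = N**2
L(Z) = Z + 5/Z (L(Z) = 5/Z + Z*1 = 5/Z + Z = Z + 5/Z)
(L(-4) + E(1 - 1))**2 = ((-4 + 5/(-4)) + (1 - 1)**2)**2 = ((-4 + 5*(-1/4)) + 0**2)**2 = ((-4 - 5/4) + 0)**2 = (-21/4 + 0)**2 = (-21/4)**2 = 441/16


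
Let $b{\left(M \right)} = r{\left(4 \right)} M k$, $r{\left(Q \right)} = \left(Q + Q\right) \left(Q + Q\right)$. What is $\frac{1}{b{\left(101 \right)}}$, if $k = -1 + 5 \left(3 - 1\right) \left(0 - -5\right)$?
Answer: $\frac{1}{316736} \approx 3.1572 \cdot 10^{-6}$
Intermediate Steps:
$k = 49$ ($k = -1 + 5 \cdot 2 \left(0 + 5\right) = -1 + 5 \cdot 2 \cdot 5 = -1 + 5 \cdot 10 = -1 + 50 = 49$)
$r{\left(Q \right)} = 4 Q^{2}$ ($r{\left(Q \right)} = 2 Q 2 Q = 4 Q^{2}$)
$b{\left(M \right)} = 3136 M$ ($b{\left(M \right)} = 4 \cdot 4^{2} M 49 = 4 \cdot 16 M 49 = 64 M 49 = 3136 M$)
$\frac{1}{b{\left(101 \right)}} = \frac{1}{3136 \cdot 101} = \frac{1}{316736}$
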